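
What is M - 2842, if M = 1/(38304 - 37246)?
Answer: -3006835/1058 ≈ -2842.0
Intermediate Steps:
M = 1/1058 ≈ 0.00094518
M - 2842 = 1/1058 - 2842 = -3006835/1058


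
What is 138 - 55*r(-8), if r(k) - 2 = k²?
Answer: -3492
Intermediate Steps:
r(k) = 2 + k²
138 - 55*r(-8) = 138 - 55*(2 + (-8)²) = 138 - 55*(2 + 64) = 138 - 55*66 = 138 - 3630 = -3492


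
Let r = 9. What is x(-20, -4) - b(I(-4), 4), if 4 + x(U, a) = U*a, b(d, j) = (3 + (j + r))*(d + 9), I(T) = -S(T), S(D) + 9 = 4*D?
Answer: -468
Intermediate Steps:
S(D) = -9 + 4*D
I(T) = 9 - 4*T (I(T) = -(-9 + 4*T) = 9 - 4*T)
b(d, j) = (9 + d)*(12 + j) (b(d, j) = (3 + (j + 9))*(d + 9) = (3 + (9 + j))*(9 + d) = (12 + j)*(9 + d) = (9 + d)*(12 + j))
x(U, a) = -4 + U*a
x(-20, -4) - b(I(-4), 4) = (-4 - 20*(-4)) - (108 + 9*4 + 12*(9 - 4*(-4)) + (9 - 4*(-4))*4) = (-4 + 80) - (108 + 36 + 12*(9 + 16) + (9 + 16)*4) = 76 - (108 + 36 + 12*25 + 25*4) = 76 - (108 + 36 + 300 + 100) = 76 - 1*544 = 76 - 544 = -468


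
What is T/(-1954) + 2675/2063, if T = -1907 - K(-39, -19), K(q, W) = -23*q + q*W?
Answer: 12540285/4031102 ≈ 3.1109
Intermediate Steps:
K(q, W) = -23*q + W*q
T = -3545 (T = -1907 - (-39)*(-23 - 19) = -1907 - (-39)*(-42) = -1907 - 1*1638 = -1907 - 1638 = -3545)
T/(-1954) + 2675/2063 = -3545/(-1954) + 2675/2063 = -3545*(-1/1954) + 2675*(1/2063) = 3545/1954 + 2675/2063 = 12540285/4031102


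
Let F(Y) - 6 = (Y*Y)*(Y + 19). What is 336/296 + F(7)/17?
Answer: 48074/629 ≈ 76.429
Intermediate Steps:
F(Y) = 6 + Y**2*(19 + Y) (F(Y) = 6 + (Y*Y)*(Y + 19) = 6 + Y**2*(19 + Y))
336/296 + F(7)/17 = 336/296 + (6 + 7**3 + 19*7**2)/17 = 336*(1/296) + (6 + 343 + 19*49)*(1/17) = 42/37 + (6 + 343 + 931)*(1/17) = 42/37 + 1280*(1/17) = 42/37 + 1280/17 = 48074/629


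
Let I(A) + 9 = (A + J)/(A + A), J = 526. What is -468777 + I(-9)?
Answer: -8438665/18 ≈ -4.6881e+5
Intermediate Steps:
I(A) = -9 + (526 + A)/(2*A) (I(A) = -9 + (A + 526)/(A + A) = -9 + (526 + A)/((2*A)) = -9 + (526 + A)*(1/(2*A)) = -9 + (526 + A)/(2*A))
-468777 + I(-9) = -468777 + (-17/2 + 263/(-9)) = -468777 + (-17/2 + 263*(-⅑)) = -468777 + (-17/2 - 263/9) = -468777 - 679/18 = -8438665/18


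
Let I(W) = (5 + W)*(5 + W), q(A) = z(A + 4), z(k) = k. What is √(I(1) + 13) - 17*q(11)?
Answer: -248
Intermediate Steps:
q(A) = 4 + A (q(A) = A + 4 = 4 + A)
I(W) = (5 + W)²
√(I(1) + 13) - 17*q(11) = √((5 + 1)² + 13) - 17*(4 + 11) = √(6² + 13) - 17*15 = √(36 + 13) - 255 = √49 - 255 = 7 - 255 = -248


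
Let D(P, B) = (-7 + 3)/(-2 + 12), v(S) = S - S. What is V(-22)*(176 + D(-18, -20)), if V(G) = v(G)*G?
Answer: 0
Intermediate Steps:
v(S) = 0
D(P, B) = -⅖ (D(P, B) = -4/10 = -4*⅒ = -⅖)
V(G) = 0 (V(G) = 0*G = 0)
V(-22)*(176 + D(-18, -20)) = 0*(176 - ⅖) = 0*(878/5) = 0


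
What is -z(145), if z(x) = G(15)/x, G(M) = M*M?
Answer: -45/29 ≈ -1.5517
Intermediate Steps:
G(M) = M²
z(x) = 225/x (z(x) = 15²/x = 225/x)
-z(145) = -225/145 = -1*45/29 = -45/29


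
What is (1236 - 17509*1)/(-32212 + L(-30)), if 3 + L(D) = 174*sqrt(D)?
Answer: 104846939/207742901 + 2831502*I*sqrt(30)/1038714505 ≈ 0.5047 + 0.014931*I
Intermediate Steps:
L(D) = -3 + 174*sqrt(D)
(1236 - 17509*1)/(-32212 + L(-30)) = (1236 - 17509*1)/(-32212 + (-3 + 174*sqrt(-30))) = (1236 - 17509)/(-32212 + (-3 + 174*(I*sqrt(30)))) = -16273/(-32212 + (-3 + 174*I*sqrt(30))) = -16273/(-32215 + 174*I*sqrt(30))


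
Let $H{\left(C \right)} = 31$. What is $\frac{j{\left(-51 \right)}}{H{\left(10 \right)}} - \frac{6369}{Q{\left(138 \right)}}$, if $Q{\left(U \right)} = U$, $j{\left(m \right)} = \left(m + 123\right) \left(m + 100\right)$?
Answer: $\frac{96475}{1426} \approx 67.654$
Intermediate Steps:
$j{\left(m \right)} = \left(100 + m\right) \left(123 + m\right)$ ($j{\left(m \right)} = \left(123 + m\right) \left(100 + m\right) = \left(100 + m\right) \left(123 + m\right)$)
$\frac{j{\left(-51 \right)}}{H{\left(10 \right)}} - \frac{6369}{Q{\left(138 \right)}} = \frac{12300 + \left(-51\right)^{2} + 223 \left(-51\right)}{31} - \frac{6369}{138} = \left(12300 + 2601 - 11373\right) \frac{1}{31} - \frac{2123}{46} = 3528 \cdot \frac{1}{31} - \frac{2123}{46} = \frac{3528}{31} - \frac{2123}{46} = \frac{96475}{1426}$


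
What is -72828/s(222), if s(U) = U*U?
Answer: -2023/1369 ≈ -1.4777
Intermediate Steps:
s(U) = U**2
-72828/s(222) = -72828/(222**2) = -72828/49284 = -72828*1/49284 = -2023/1369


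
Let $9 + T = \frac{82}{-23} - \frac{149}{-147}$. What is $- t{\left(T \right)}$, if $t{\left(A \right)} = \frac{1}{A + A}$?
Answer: $\frac{3381}{78112} \approx 0.043284$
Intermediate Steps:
$T = - \frac{39056}{3381}$ ($T = -9 + \left(\frac{82}{-23} - \frac{149}{-147}\right) = -9 + \left(82 \left(- \frac{1}{23}\right) - - \frac{149}{147}\right) = -9 + \left(- \frac{82}{23} + \frac{149}{147}\right) = -9 - \frac{8627}{3381} = - \frac{39056}{3381} \approx -11.552$)
$t{\left(A \right)} = \frac{1}{2 A}$
$- t{\left(T \right)} = - \frac{1}{2 \left(- \frac{39056}{3381}\right)} = - \frac{-3381}{2 \cdot 39056} = \left(-1\right) \left(- \frac{3381}{78112}\right) = \frac{3381}{78112}$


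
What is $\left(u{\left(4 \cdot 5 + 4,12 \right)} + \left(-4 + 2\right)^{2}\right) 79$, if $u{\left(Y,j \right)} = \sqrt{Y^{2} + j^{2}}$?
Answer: $316 + 948 \sqrt{5} \approx 2435.8$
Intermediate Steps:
$\left(u{\left(4 \cdot 5 + 4,12 \right)} + \left(-4 + 2\right)^{2}\right) 79 = \left(\sqrt{\left(4 \cdot 5 + 4\right)^{2} + 12^{2}} + \left(-4 + 2\right)^{2}\right) 79 = \left(\sqrt{\left(20 + 4\right)^{2} + 144} + \left(-2\right)^{2}\right) 79 = \left(\sqrt{24^{2} + 144} + 4\right) 79 = \left(\sqrt{576 + 144} + 4\right) 79 = \left(\sqrt{720} + 4\right) 79 = \left(12 \sqrt{5} + 4\right) 79 = \left(4 + 12 \sqrt{5}\right) 79 = 316 + 948 \sqrt{5}$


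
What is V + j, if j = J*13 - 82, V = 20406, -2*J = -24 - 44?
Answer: 20766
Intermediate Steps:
J = 34 (J = -(-24 - 44)/2 = -½*(-68) = 34)
j = 360 (j = 34*13 - 82 = 442 - 82 = 360)
V + j = 20406 + 360 = 20766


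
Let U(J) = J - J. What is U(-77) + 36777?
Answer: 36777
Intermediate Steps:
U(J) = 0
U(-77) + 36777 = 0 + 36777 = 36777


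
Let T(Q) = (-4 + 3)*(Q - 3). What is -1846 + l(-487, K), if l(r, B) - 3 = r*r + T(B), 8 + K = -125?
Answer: 235462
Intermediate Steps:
K = -133 (K = -8 - 125 = -133)
T(Q) = 3 - Q (T(Q) = -(-3 + Q) = 3 - Q)
l(r, B) = 6 + r**2 - B (l(r, B) = 3 + (r*r + (3 - B)) = 3 + (r**2 + (3 - B)) = 3 + (3 + r**2 - B) = 6 + r**2 - B)
-1846 + l(-487, K) = -1846 + (6 + (-487)**2 - 1*(-133)) = -1846 + (6 + 237169 + 133) = -1846 + 237308 = 235462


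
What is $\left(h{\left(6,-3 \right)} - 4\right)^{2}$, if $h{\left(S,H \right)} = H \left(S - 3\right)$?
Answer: $169$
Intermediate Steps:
$h{\left(S,H \right)} = H \left(-3 + S\right)$
$\left(h{\left(6,-3 \right)} - 4\right)^{2} = \left(- 3 \left(-3 + 6\right) - 4\right)^{2} = \left(\left(-3\right) 3 - 4\right)^{2} = \left(-9 - 4\right)^{2} = \left(-13\right)^{2} = 169$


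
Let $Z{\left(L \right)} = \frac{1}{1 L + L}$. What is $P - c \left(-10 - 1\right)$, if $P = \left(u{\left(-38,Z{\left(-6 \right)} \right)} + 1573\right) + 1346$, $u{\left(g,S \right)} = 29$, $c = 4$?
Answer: $2992$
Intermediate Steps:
$Z{\left(L \right)} = \frac{1}{2 L}$ ($Z{\left(L \right)} = \frac{1}{L + L} = \frac{1}{2 L}$)
$P = 2948$ ($P = \left(29 + 1573\right) + 1346 = 1602 + 1346 = 2948$)
$P - c \left(-10 - 1\right) = 2948 - 4 \left(-10 - 1\right) = 2948 - 4 \left(-11\right) = 2948 - -44 = 2948 + 44 = 2992$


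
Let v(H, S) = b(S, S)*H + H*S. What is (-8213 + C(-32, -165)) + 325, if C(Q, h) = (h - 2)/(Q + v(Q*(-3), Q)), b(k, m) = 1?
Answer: -23726937/3008 ≈ -7887.9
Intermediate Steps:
v(H, S) = H + H*S (v(H, S) = 1*H + H*S = H + H*S)
C(Q, h) = (-2 + h)/(Q - 3*Q*(1 + Q)) (C(Q, h) = (h - 2)/(Q + (Q*(-3))*(1 + Q)) = (-2 + h)/(Q + (-3*Q)*(1 + Q)) = (-2 + h)/(Q - 3*Q*(1 + Q)))
(-8213 + C(-32, -165)) + 325 = (-8213 + (2 - 1*(-165))/((-32)*(2 + 3*(-32)))) + 325 = (-8213 - (2 + 165)/(32*(2 - 96))) + 325 = (-8213 - 1/32*167/(-94)) + 325 = (-8213 - 1/32*(-1/94)*167) + 325 = (-8213 + 167/3008) + 325 = -24704537/3008 + 325 = -23726937/3008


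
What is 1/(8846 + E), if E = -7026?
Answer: 1/1820 ≈ 0.00054945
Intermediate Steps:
1/(8846 + E) = 1/(8846 - 7026) = 1/1820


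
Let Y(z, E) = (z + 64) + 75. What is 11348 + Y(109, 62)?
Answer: 11596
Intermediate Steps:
Y(z, E) = 139 + z (Y(z, E) = (64 + z) + 75 = 139 + z)
11348 + Y(109, 62) = 11348 + (139 + 109) = 11348 + 248 = 11596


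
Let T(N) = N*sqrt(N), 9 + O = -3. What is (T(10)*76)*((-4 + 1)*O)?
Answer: 27360*sqrt(10) ≈ 86520.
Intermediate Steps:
O = -12 (O = -9 - 3 = -12)
T(N) = N**(3/2)
(T(10)*76)*((-4 + 1)*O) = (10**(3/2)*76)*((-4 + 1)*(-12)) = ((10*sqrt(10))*76)*(-3*(-12)) = (760*sqrt(10))*36 = 27360*sqrt(10)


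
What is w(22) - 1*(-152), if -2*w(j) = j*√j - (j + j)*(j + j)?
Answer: 1120 - 11*√22 ≈ 1068.4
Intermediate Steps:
w(j) = 2*j² - j^(3/2)/2 (w(j) = -(j*√j - (j + j)*(j + j))/2 = -(j^(3/2) - 2*j*2*j)/2 = -(j^(3/2) - 4*j²)/2 = 2*j² - j^(3/2)/2)
w(22) - 1*(-152) = (2*22² - 11*√22) - 1*(-152) = (2*484 - 11*√22) + 152 = (968 - 11*√22) + 152 = 1120 - 11*√22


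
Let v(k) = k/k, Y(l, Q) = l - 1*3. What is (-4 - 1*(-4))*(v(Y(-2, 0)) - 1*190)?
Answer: 0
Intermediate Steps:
Y(l, Q) = -3 + l (Y(l, Q) = l - 3 = -3 + l)
v(k) = 1
(-4 - 1*(-4))*(v(Y(-2, 0)) - 1*190) = (-4 - 1*(-4))*(1 - 1*190) = (-4 + 4)*(1 - 190) = 0*(-189) = 0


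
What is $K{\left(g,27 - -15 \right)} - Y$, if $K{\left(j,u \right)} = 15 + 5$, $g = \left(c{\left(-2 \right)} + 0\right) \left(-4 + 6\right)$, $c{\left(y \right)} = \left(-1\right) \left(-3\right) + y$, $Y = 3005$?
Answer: $-2985$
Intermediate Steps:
$c{\left(y \right)} = 3 + y$
$g = 2$ ($g = \left(\left(3 - 2\right) + 0\right) \left(-4 + 6\right) = \left(1 + 0\right) 2 = 1 \cdot 2 = 2$)
$K{\left(j,u \right)} = 20$
$K{\left(g,27 - -15 \right)} - Y = 20 - 3005 = -2985$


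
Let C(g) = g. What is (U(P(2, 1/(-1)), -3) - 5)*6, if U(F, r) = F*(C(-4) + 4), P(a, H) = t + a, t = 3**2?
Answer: -30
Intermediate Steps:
t = 9
P(a, H) = 9 + a
U(F, r) = 0 (U(F, r) = F*(-4 + 4) = F*0 = 0)
(U(P(2, 1/(-1)), -3) - 5)*6 = (0 - 5)*6 = -5*6 = -30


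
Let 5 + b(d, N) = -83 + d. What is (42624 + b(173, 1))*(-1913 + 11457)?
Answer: 407614696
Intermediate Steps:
b(d, N) = -88 + d (b(d, N) = -5 + (-83 + d) = -88 + d)
(42624 + b(173, 1))*(-1913 + 11457) = (42624 + (-88 + 173))*(-1913 + 11457) = (42624 + 85)*9544 = 42709*9544 = 407614696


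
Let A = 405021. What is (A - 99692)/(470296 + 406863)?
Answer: 305329/877159 ≈ 0.34809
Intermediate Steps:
(A - 99692)/(470296 + 406863) = (405021 - 99692)/(470296 + 406863) = 305329/877159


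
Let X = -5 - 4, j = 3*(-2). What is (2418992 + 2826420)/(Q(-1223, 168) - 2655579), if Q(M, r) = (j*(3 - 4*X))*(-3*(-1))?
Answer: -5245412/2656281 ≈ -1.9747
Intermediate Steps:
j = -6
X = -9
Q(M, r) = -702 (Q(M, r) = (-6*(3 - 4*(-9)))*(-3*(-1)) = -6*(3 + 36)*3 = -6*39*3 = -234*3 = -702)
(2418992 + 2826420)/(Q(-1223, 168) - 2655579) = (2418992 + 2826420)/(-702 - 2655579) = 5245412/(-2656281) = 5245412*(-1/2656281) = -5245412/2656281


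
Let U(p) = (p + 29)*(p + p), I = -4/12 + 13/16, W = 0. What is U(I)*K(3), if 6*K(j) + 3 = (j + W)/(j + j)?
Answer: -162725/13824 ≈ -11.771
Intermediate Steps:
I = 23/48 (I = -4*1/12 + 13*(1/16) = -⅓ + 13/16 = 23/48 ≈ 0.47917)
K(j) = -5/12 (K(j) = -½ + ((j + 0)/(j + j))/6 = -½ + (j/((2*j)))/6 = -½ + (j*(1/(2*j)))/6 = -½ + (⅙)*(½) = -½ + 1/12 = -5/12)
U(p) = 2*p*(29 + p) (U(p) = (29 + p)*(2*p) = 2*p*(29 + p))
U(I)*K(3) = (2*(23/48)*(29 + 23/48))*(-5/12) = (2*(23/48)*(1415/48))*(-5/12) = (32545/1152)*(-5/12) = -162725/13824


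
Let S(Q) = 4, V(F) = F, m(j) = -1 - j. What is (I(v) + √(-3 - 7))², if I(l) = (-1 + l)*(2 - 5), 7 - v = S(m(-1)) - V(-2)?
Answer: -10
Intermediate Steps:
v = 1 (v = 7 - (4 - 1*(-2)) = 7 - (4 + 2) = 7 - 1*6 = 7 - 6 = 1)
I(l) = 3 - 3*l (I(l) = (-1 + l)*(-3) = 3 - 3*l)
(I(v) + √(-3 - 7))² = ((3 - 3*1) + √(-3 - 7))² = ((3 - 3) + √(-10))² = (0 + I*√10)² = (I*√10)² = -10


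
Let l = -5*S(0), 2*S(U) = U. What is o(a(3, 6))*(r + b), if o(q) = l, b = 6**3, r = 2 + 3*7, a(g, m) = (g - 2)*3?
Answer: 0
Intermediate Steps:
S(U) = U/2
a(g, m) = -6 + 3*g (a(g, m) = (-2 + g)*3 = -6 + 3*g)
r = 23 (r = 2 + 21 = 23)
b = 216
l = 0 (l = -5*0/2 = -5*0 = 0)
o(q) = 0
o(a(3, 6))*(r + b) = 0*(23 + 216) = 0*239 = 0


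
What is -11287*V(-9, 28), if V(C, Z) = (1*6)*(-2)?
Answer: 135444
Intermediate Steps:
V(C, Z) = -12 (V(C, Z) = 6*(-2) = -12)
-11287*V(-9, 28) = -11287*(-12) = 135444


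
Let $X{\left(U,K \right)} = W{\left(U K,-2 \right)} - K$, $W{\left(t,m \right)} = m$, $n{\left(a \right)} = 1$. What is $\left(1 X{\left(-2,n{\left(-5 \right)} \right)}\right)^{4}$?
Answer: $81$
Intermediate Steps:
$X{\left(U,K \right)} = -2 - K$
$\left(1 X{\left(-2,n{\left(-5 \right)} \right)}\right)^{4} = \left(1 \left(-2 - 1\right)\right)^{4} = \left(1 \left(-3\right)\right)^{4} = \left(-3\right)^{4} = 81$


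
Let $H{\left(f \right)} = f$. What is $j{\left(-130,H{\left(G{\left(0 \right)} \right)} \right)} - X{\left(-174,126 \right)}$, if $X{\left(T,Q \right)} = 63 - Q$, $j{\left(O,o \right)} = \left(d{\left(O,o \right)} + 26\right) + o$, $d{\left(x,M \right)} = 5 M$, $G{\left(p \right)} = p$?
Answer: $89$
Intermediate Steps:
$j{\left(O,o \right)} = 26 + 6 o$ ($j{\left(O,o \right)} = \left(5 o + 26\right) + o = \left(26 + 5 o\right) + o = 26 + 6 o$)
$j{\left(-130,H{\left(G{\left(0 \right)} \right)} \right)} - X{\left(-174,126 \right)} = \left(26 + 6 \cdot 0\right) - \left(63 - 126\right) = \left(26 + 0\right) - \left(63 - 126\right) = 26 - -63 = 26 + 63 = 89$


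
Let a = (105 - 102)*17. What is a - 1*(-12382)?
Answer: 12433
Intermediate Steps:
a = 51 (a = 3*17 = 51)
a - 1*(-12382) = 51 - 1*(-12382) = 51 + 12382 = 12433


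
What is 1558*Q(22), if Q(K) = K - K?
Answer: 0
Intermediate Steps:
Q(K) = 0
1558*Q(22) = 1558*0 = 0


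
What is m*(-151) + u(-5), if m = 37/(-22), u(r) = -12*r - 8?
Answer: 6731/22 ≈ 305.95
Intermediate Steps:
u(r) = -8 - 12*r
m = -37/22 (m = 37*(-1/22) = -37/22 ≈ -1.6818)
m*(-151) + u(-5) = -37/22*(-151) + (-8 - 12*(-5)) = 5587/22 + (-8 + 60) = 5587/22 + 52 = 6731/22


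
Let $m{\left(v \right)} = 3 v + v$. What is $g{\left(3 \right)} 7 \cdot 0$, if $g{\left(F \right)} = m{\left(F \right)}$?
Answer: $0$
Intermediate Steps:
$m{\left(v \right)} = 4 v$
$g{\left(F \right)} = 4 F$
$g{\left(3 \right)} 7 \cdot 0 = 4 \cdot 3 \cdot 7 \cdot 0 = 12 \cdot 7 \cdot 0 = 84 \cdot 0 = 0$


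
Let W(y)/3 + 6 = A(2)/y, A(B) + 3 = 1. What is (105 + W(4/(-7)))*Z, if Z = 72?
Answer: 7020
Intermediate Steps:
A(B) = -2 (A(B) = -3 + 1 = -2)
W(y) = -18 - 6/y (W(y) = -18 + 3*(-2/y) = -18 - 6/y)
(105 + W(4/(-7)))*Z = (105 + (-18 - 6/(4/(-7))))*72 = (105 + (-18 - 6/(4*(-⅐))))*72 = (105 + (-18 - 6/(-4/7)))*72 = (105 + (-18 - 6*(-7/4)))*72 = (105 + (-18 + 21/2))*72 = (105 - 15/2)*72 = (195/2)*72 = 7020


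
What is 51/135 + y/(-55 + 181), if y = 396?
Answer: 1109/315 ≈ 3.5206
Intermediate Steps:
51/135 + y/(-55 + 181) = 51/135 + 396/(-55 + 181) = 51*(1/135) + 396/126 = 17/45 + 396*(1/126) = 17/45 + 22/7 = 1109/315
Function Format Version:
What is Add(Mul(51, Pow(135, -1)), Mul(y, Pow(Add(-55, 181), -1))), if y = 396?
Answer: Rational(1109, 315) ≈ 3.5206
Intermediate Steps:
Add(Mul(51, Pow(135, -1)), Mul(y, Pow(Add(-55, 181), -1))) = Add(Mul(51, Pow(135, -1)), Mul(396, Pow(Add(-55, 181), -1))) = Add(Mul(51, Rational(1, 135)), Mul(396, Pow(126, -1))) = Add(Rational(17, 45), Mul(396, Rational(1, 126))) = Add(Rational(17, 45), Rational(22, 7)) = Rational(1109, 315)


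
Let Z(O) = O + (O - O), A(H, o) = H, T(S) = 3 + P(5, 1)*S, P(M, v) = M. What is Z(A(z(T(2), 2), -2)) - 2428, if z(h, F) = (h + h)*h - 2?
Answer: -2092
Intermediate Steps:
T(S) = 3 + 5*S
z(h, F) = -2 + 2*h² (z(h, F) = (2*h)*h - 2 = 2*h² - 2 = -2 + 2*h²)
Z(O) = O (Z(O) = O + 0 = O)
Z(A(z(T(2), 2), -2)) - 2428 = (-2 + 2*(3 + 5*2)²) - 2428 = (-2 + 2*(3 + 10)²) - 2428 = (-2 + 2*13²) - 2428 = (-2 + 2*169) - 2428 = (-2 + 338) - 2428 = 336 - 2428 = -2092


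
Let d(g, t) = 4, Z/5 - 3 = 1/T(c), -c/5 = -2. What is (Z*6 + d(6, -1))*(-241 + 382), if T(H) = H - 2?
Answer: 55131/4 ≈ 13783.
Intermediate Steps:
c = 10 (c = -5*(-2) = 10)
T(H) = -2 + H
Z = 125/8 (Z = 15 + 5/(-2 + 10) = 15 + 5/8 = 125/8 ≈ 15.625)
(Z*6 + d(6, -1))*(-241 + 382) = ((125/8)*6 + 4)*(-241 + 382) = (375/4 + 4)*141 = (391/4)*141 = 55131/4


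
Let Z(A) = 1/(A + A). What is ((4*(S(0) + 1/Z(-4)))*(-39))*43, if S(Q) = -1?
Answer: 60372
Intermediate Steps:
Z(A) = 1/(2*A)
((4*(S(0) + 1/Z(-4)))*(-39))*43 = ((4*(-1 + 1/((1/2)/(-4))))*(-39))*43 = ((4*(-1 + 1/((1/2)*(-1/4))))*(-39))*43 = ((4*(-1 + 1/(-1/8)))*(-39))*43 = ((4*(-1 - 8))*(-39))*43 = ((4*(-9))*(-39))*43 = -36*(-39)*43 = 1404*43 = 60372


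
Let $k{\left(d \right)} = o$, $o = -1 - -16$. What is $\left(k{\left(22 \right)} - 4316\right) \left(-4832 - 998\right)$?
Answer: $25074830$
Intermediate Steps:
$o = 15$ ($o = -1 + 16 = 15$)
$k{\left(d \right)} = 15$
$\left(k{\left(22 \right)} - 4316\right) \left(-4832 - 998\right) = \left(15 - 4316\right) \left(-4832 - 998\right) = \left(-4301\right) \left(-5830\right) = 25074830$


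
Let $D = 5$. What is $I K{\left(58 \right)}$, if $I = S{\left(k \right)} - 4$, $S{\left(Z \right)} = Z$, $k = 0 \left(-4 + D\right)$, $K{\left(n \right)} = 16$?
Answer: $-64$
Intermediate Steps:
$k = 0$ ($k = 0 \left(-4 + 5\right) = 0 \cdot 1 = 0$)
$I = -4$ ($I = 0 - 4 = -4$)
$I K{\left(58 \right)} = \left(-4\right) 16 = -64$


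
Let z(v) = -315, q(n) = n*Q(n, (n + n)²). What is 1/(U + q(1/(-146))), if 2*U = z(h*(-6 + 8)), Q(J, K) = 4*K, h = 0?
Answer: -778034/122540359 ≈ -0.0063492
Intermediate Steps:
q(n) = 16*n³ (q(n) = n*(4*(n + n)²) = n*(4*(2*n)²) = n*(4*(4*n²)) = n*(16*n²) = 16*n³)
U = -315/2 (U = (½)*(-315) = -315/2 ≈ -157.50)
1/(U + q(1/(-146))) = 1/(-315/2 + 16*(1/(-146))³) = 1/(-315/2 + 16*(-1/146)³) = 1/(-315/2 + 16*(-1/3112136)) = 1/(-315/2 - 2/389017) = 1/(-122540359/778034) = -778034/122540359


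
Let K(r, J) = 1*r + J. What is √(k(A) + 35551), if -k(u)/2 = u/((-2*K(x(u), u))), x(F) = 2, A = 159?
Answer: √921543070/161 ≈ 188.55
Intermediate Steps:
K(r, J) = J + r (K(r, J) = r + J = J + r)
k(u) = -2*u/(-4 - 2*u) (k(u) = -2*u/((-2*(u + 2))) = -2*u/((-2*(2 + u))) = -2*u/(-4 - 2*u))
√(k(A) + 35551) = √(159/(2 + 159) + 35551) = √(159/161 + 35551) = √(5723870/161) = √921543070/161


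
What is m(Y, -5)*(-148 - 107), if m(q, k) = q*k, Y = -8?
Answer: -10200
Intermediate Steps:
m(q, k) = k*q
m(Y, -5)*(-148 - 107) = (-5*(-8))*(-148 - 107) = 40*(-255) = -10200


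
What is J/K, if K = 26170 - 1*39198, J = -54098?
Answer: 27049/6514 ≈ 4.1524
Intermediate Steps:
K = -13028 (K = 26170 - 39198 = -13028)
J/K = -54098/(-13028) = -54098*(-1/13028) = 27049/6514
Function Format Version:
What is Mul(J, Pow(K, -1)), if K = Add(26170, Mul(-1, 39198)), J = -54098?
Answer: Rational(27049, 6514) ≈ 4.1524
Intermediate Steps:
K = -13028 (K = Add(26170, -39198) = -13028)
Mul(J, Pow(K, -1)) = Mul(-54098, Pow(-13028, -1)) = Mul(-54098, Rational(-1, 13028)) = Rational(27049, 6514)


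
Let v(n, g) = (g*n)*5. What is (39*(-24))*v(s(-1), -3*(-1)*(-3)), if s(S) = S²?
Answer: 42120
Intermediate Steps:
v(n, g) = 5*g*n
(39*(-24))*v(s(-1), -3*(-1)*(-3)) = (39*(-24))*(5*(-3*(-1)*(-3))*(-1)²) = -4680*3*(-3) = -4680*(-9) = -936*(-45) = 42120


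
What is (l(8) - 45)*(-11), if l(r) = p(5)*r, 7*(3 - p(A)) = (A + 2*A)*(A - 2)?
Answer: 5577/7 ≈ 796.71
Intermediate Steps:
p(A) = 3 - 3*A*(-2 + A)/7 (p(A) = 3 - (A + 2*A)*(A - 2)/7 = 3 - 3*A*(-2 + A)/7)
l(r) = -24*r/7 (l(r) = (3 - 3/7*5² + (6/7)*5)*r = (3 - 3/7*25 + 30/7)*r = (3 - 75/7 + 30/7)*r = -24*r/7)
(l(8) - 45)*(-11) = (-24/7*8 - 45)*(-11) = (-192/7 - 45)*(-11) = -507/7*(-11) = 5577/7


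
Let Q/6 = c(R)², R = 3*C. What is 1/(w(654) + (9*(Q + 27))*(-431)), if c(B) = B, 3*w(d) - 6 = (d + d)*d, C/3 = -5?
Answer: -1/46949437 ≈ -2.1300e-8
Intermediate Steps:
C = -15 (C = 3*(-5) = -15)
w(d) = 2 + 2*d²/3 (w(d) = 2 + ((d + d)*d)/3 = 2 + ((2*d)*d)/3 = 2 + (2*d²)/3 = 2 + 2*d²/3)
R = -45 (R = 3*(-15) = -45)
Q = 12150 (Q = 6*(-45)² = 6*2025 = 12150)
1/(w(654) + (9*(Q + 27))*(-431)) = 1/((2 + (⅔)*654²) + (9*(12150 + 27))*(-431)) = 1/((2 + (⅔)*427716) + (9*12177)*(-431)) = 1/((2 + 285144) + 109593*(-431)) = 1/(285146 - 47234583) = 1/(-46949437) = -1/46949437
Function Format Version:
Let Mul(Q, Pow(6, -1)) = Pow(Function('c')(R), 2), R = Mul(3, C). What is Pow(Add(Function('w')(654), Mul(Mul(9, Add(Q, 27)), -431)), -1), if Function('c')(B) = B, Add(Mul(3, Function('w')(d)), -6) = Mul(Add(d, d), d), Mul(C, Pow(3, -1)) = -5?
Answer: Rational(-1, 46949437) ≈ -2.1300e-8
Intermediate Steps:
C = -15 (C = Mul(3, -5) = -15)
Function('w')(d) = Add(2, Mul(Rational(2, 3), Pow(d, 2))) (Function('w')(d) = Add(2, Mul(Rational(1, 3), Mul(Add(d, d), d))) = Add(2, Mul(Rational(1, 3), Mul(Mul(2, d), d))) = Add(2, Mul(Rational(1, 3), Mul(2, Pow(d, 2)))) = Add(2, Mul(Rational(2, 3), Pow(d, 2))))
R = -45 (R = Mul(3, -15) = -45)
Q = 12150 (Q = Mul(6, Pow(-45, 2)) = Mul(6, 2025) = 12150)
Pow(Add(Function('w')(654), Mul(Mul(9, Add(Q, 27)), -431)), -1) = Pow(Add(Add(2, Mul(Rational(2, 3), Pow(654, 2))), Mul(Mul(9, Add(12150, 27)), -431)), -1) = Pow(Add(Add(2, Mul(Rational(2, 3), 427716)), Mul(Mul(9, 12177), -431)), -1) = Pow(Add(Add(2, 285144), Mul(109593, -431)), -1) = Pow(Add(285146, -47234583), -1) = Pow(-46949437, -1) = Rational(-1, 46949437)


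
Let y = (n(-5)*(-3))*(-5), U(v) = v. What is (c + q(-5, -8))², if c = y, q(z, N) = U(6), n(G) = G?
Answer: 4761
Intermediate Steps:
q(z, N) = 6
y = -75 (y = -5*(-3)*(-5) = 15*(-5) = -75)
c = -75
(c + q(-5, -8))² = (-75 + 6)² = (-69)² = 4761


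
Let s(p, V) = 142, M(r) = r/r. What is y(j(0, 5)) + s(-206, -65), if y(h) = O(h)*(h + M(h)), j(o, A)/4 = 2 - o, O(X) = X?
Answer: 214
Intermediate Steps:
j(o, A) = 8 - 4*o (j(o, A) = 4*(2 - o) = 8 - 4*o)
M(r) = 1
y(h) = h*(1 + h) (y(h) = h*(h + 1) = h*(1 + h))
y(j(0, 5)) + s(-206, -65) = (8 - 4*0)*(1 + (8 - 4*0)) + 142 = (8 + 0)*(1 + (8 + 0)) + 142 = 8*(1 + 8) + 142 = 8*9 + 142 = 72 + 142 = 214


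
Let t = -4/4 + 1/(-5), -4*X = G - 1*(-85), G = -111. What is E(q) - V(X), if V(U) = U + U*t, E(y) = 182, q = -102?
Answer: 1833/10 ≈ 183.30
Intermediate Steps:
X = 13/2 (X = -(-111 - 1*(-85))/4 = -(-111 + 85)/4 = -¼*(-26) = 13/2 ≈ 6.5000)
t = -6/5 (t = -4*¼ + 1*(-⅕) = -1 - ⅕ = -6/5 ≈ -1.2000)
V(U) = -U/5 (V(U) = U + U*(-6/5) = U - 6*U/5 = -U/5)
E(q) - V(X) = 182 - (-1)*13/(5*2) = 182 - 1*(-13/10) = 182 + 13/10 = 1833/10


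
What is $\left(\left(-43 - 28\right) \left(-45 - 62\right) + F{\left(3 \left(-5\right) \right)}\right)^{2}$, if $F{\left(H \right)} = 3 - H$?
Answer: $57988225$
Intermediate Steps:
$\left(\left(-43 - 28\right) \left(-45 - 62\right) + F{\left(3 \left(-5\right) \right)}\right)^{2} = \left(\left(-43 - 28\right) \left(-45 - 62\right) - \left(-3 + 3 \left(-5\right)\right)\right)^{2} = \left(\left(-71\right) \left(-107\right) + \left(3 - -15\right)\right)^{2} = \left(7597 + \left(3 + 15\right)\right)^{2} = \left(7597 + 18\right)^{2} = 7615^{2} = 57988225$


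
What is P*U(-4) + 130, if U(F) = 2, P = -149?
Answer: -168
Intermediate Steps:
P*U(-4) + 130 = -149*2 + 130 = -298 + 130 = -168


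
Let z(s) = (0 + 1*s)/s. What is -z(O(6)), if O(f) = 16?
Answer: -1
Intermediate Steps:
z(s) = 1 (z(s) = (0 + s)/s = s/s = 1)
-z(O(6)) = -1*1 = -1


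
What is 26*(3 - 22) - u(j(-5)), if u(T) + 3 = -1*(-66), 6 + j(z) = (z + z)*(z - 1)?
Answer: -557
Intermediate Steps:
j(z) = -6 + 2*z*(-1 + z) (j(z) = -6 + (z + z)*(z - 1) = -6 + (2*z)*(-1 + z) = -6 + 2*z*(-1 + z))
u(T) = 63 (u(T) = -3 - 1*(-66) = -3 + 66 = 63)
26*(3 - 22) - u(j(-5)) = 26*(3 - 22) - 1*63 = 26*(-19) - 63 = -494 - 63 = -557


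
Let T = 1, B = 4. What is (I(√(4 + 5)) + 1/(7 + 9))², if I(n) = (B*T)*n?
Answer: 37249/256 ≈ 145.50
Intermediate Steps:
I(n) = 4*n (I(n) = (4*1)*n = 4*n)
(I(√(4 + 5)) + 1/(7 + 9))² = (4*√(4 + 5) + 1/(7 + 9))² = (4*√9 + 1/16)² = (4*3 + 1/16)² = (12 + 1/16)² = (193/16)² = 37249/256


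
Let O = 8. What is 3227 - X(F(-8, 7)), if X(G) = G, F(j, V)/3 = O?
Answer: 3203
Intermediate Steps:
F(j, V) = 24 (F(j, V) = 3*8 = 24)
3227 - X(F(-8, 7)) = 3227 - 1*24 = 3227 - 24 = 3203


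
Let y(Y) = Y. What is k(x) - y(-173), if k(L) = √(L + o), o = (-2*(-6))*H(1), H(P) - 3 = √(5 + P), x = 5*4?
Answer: 173 + 2*√(14 + 3*√6) ≈ 182.24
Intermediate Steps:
x = 20
H(P) = 3 + √(5 + P)
o = 36 + 12*√6 (o = (-2*(-6))*(3 + √(5 + 1)) = 12*(3 + √6) = 36 + 12*√6 ≈ 65.394)
k(L) = √(36 + L + 12*√6) (k(L) = √(L + (36 + 12*√6)) = √(36 + L + 12*√6))
k(x) - y(-173) = √(36 + 20 + 12*√6) - 1*(-173) = √(56 + 12*√6) + 173 = 173 + √(56 + 12*√6)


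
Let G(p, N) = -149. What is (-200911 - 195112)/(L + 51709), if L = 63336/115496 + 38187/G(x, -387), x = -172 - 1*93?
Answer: -851890223599/110681776031 ≈ -7.6968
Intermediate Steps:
x = -265 (x = -172 - 93 = -265)
L = -550126086/2151113 (L = 63336/115496 + 38187/(-149) = 63336*(1/115496) + 38187*(-1/149) = 7917/14437 - 38187/149 = -550126086/2151113 ≈ -255.74)
(-200911 - 195112)/(L + 51709) = (-200911 - 195112)/(-550126086/2151113 + 51709) = -396023/110681776031/2151113 = -396023*2151113/110681776031 = -851890223599/110681776031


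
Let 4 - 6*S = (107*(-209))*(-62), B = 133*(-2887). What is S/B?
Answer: 693251/1151913 ≈ 0.60183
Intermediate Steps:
B = -383971
S = -693251/3 (S = 2/3 - 107*(-209)*(-62)/6 = 2/3 - (-22363)*(-62)/6 = 2/3 - 1/6*1386506 = 2/3 - 693253/3 = -693251/3 ≈ -2.3108e+5)
S/B = -693251/3/(-383971) = -693251/3*(-1/383971) = 693251/1151913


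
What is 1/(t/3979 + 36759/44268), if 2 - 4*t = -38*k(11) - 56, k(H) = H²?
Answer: 58714124/65930671 ≈ 0.89054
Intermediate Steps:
t = 1164 (t = ½ - (-38*11² - 56)/4 = ½ - (-38*121 - 56)/4 = ½ - (-4598 - 56)/4 = ½ - ¼*(-4654) = ½ + 2327/2 = 1164)
1/(t/3979 + 36759/44268) = 1/(1164/3979 + 36759/44268) = 1/(1164*(1/3979) + 36759*(1/44268)) = 1/(1164/3979 + 12253/14756) = 1/(65930671/58714124) = 58714124/65930671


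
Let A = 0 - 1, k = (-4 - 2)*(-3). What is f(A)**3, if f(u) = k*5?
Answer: 729000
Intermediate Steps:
k = 18 (k = -6*(-3) = 18)
A = -1
f(u) = 90 (f(u) = 18*5 = 90)
f(A)**3 = 90**3 = 729000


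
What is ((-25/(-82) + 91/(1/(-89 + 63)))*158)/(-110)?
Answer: 15324973/4510 ≈ 3398.0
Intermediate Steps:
((-25/(-82) + 91/(1/(-89 + 63)))*158)/(-110) = ((-25*(-1/82) + 91/(1/(-26)))*158)*(-1/110) = ((25/82 + 91/(-1/26))*158)*(-1/110) = ((25/82 + 91*(-26))*158)*(-1/110) = ((25/82 - 2366)*158)*(-1/110) = -193987/82*158*(-1/110) = -15324973/41*(-1/110) = 15324973/4510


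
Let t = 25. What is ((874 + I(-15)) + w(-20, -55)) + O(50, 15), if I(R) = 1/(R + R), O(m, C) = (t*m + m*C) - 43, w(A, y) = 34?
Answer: 85949/30 ≈ 2865.0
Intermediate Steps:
O(m, C) = -43 + 25*m + C*m (O(m, C) = (25*m + m*C) - 43 = (25*m + C*m) - 43 = -43 + 25*m + C*m)
I(R) = 1/(2*R)
((874 + I(-15)) + w(-20, -55)) + O(50, 15) = ((874 + (1/2)/(-15)) + 34) + (-43 + 25*50 + 15*50) = ((874 + (1/2)*(-1/15)) + 34) + (-43 + 1250 + 750) = ((874 - 1/30) + 34) + 1957 = (26219/30 + 34) + 1957 = 27239/30 + 1957 = 85949/30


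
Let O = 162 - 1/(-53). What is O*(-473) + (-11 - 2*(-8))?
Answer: -4061386/53 ≈ -76630.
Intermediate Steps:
O = 8587/53 (O = 162 - 1*(-1/53) = 162 + 1/53 = 8587/53 ≈ 162.02)
O*(-473) + (-11 - 2*(-8)) = (8587/53)*(-473) + (-11 - 2*(-8)) = -4061651/53 + (-11 + 16) = -4061651/53 + 5 = -4061386/53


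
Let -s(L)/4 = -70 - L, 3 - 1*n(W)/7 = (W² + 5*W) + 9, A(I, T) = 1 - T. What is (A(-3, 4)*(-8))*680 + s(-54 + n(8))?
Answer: 13304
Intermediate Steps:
n(W) = -42 - 35*W - 7*W² (n(W) = 21 - 7*((W² + 5*W) + 9) = 21 - 7*(9 + W² + 5*W) = 21 + (-63 - 35*W - 7*W²) = -42 - 35*W - 7*W²)
s(L) = 280 + 4*L (s(L) = -4*(-70 - L) = 280 + 4*L)
(A(-3, 4)*(-8))*680 + s(-54 + n(8)) = ((1 - 1*4)*(-8))*680 + (280 + 4*(-54 + (-42 - 35*8 - 7*8²))) = ((1 - 4)*(-8))*680 + (280 + 4*(-54 + (-42 - 280 - 7*64))) = -3*(-8)*680 + (280 + 4*(-54 + (-42 - 280 - 448))) = 24*680 + (280 + 4*(-54 - 770)) = 16320 + (280 + 4*(-824)) = 16320 + (280 - 3296) = 16320 - 3016 = 13304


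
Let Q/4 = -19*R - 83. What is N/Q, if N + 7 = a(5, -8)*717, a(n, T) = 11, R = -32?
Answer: 394/105 ≈ 3.7524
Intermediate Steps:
N = 7880 (N = -7 + 11*717 = -7 + 7887 = 7880)
Q = 2100 (Q = 4*(-19*(-32) - 83) = 4*(608 - 83) = 4*525 = 2100)
N/Q = 7880/2100 = 7880*(1/2100) = 394/105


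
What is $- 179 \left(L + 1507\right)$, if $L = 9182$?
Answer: $-1913331$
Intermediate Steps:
$- 179 \left(L + 1507\right) = - 179 \left(9182 + 1507\right) = \left(-179\right) 10689 = -1913331$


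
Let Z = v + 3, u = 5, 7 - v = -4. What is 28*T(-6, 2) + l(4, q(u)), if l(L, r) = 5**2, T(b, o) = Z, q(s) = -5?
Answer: 417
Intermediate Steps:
v = 11 (v = 7 - 1*(-4) = 7 + 4 = 11)
Z = 14 (Z = 11 + 3 = 14)
T(b, o) = 14
l(L, r) = 25
28*T(-6, 2) + l(4, q(u)) = 28*14 + 25 = 392 + 25 = 417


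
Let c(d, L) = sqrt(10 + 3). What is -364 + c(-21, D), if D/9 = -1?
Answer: -364 + sqrt(13) ≈ -360.39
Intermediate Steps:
D = -9 (D = 9*(-1) = -9)
c(d, L) = sqrt(13)
-364 + c(-21, D) = -364 + sqrt(13)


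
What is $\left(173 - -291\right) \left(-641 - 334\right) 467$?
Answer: $-211270800$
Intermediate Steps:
$\left(173 - -291\right) \left(-641 - 334\right) 467 = \left(173 + 291\right) \left(-975\right) 467 = 464 \left(-975\right) 467 = \left(-452400\right) 467 = -211270800$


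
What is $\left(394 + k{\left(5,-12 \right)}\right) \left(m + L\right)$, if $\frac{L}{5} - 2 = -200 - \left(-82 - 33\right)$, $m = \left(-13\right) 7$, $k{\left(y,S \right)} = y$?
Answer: $-201894$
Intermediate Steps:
$m = -91$
$L = -415$ ($L = 10 + 5 \left(-200 - \left(-82 - 33\right)\right) = 10 + 5 \left(-200 - -115\right) = 10 + 5 \left(-200 + 115\right) = 10 + 5 \left(-85\right) = 10 - 425 = -415$)
$\left(394 + k{\left(5,-12 \right)}\right) \left(m + L\right) = \left(394 + 5\right) \left(-91 - 415\right) = 399 \left(-506\right) = -201894$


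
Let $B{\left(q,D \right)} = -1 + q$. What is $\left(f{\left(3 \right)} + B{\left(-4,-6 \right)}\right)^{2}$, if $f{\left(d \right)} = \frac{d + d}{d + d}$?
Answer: $16$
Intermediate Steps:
$f{\left(d \right)} = 1$ ($f{\left(d \right)} = \frac{2 d}{2 d} = 2 d \frac{1}{2 d} = 1$)
$\left(f{\left(3 \right)} + B{\left(-4,-6 \right)}\right)^{2} = \left(1 - 5\right)^{2} = \left(-4\right)^{2} = 16$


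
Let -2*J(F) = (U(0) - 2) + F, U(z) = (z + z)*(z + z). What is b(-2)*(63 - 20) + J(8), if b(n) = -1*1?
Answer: -46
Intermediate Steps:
b(n) = -1
U(z) = 4*z**2 (U(z) = (2*z)*(2*z) = 4*z**2)
J(F) = 1 - F/2 (J(F) = -((4*0**2 - 2) + F)/2 = -((4*0 - 2) + F)/2 = -((0 - 2) + F)/2 = -(-2 + F)/2 = 1 - F/2)
b(-2)*(63 - 20) + J(8) = -(63 - 20) + (1 - 1/2*8) = -1*43 + (1 - 4) = -43 - 3 = -46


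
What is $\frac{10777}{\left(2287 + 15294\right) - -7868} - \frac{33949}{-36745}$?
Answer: $\frac{1259968966}{935123505} \approx 1.3474$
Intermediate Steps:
$\frac{10777}{\left(2287 + 15294\right) - -7868} - \frac{33949}{-36745} = \frac{10777}{17581 + 7868} - - \frac{33949}{36745} = \frac{10777}{25449} + \frac{33949}{36745} = \frac{1259968966}{935123505}$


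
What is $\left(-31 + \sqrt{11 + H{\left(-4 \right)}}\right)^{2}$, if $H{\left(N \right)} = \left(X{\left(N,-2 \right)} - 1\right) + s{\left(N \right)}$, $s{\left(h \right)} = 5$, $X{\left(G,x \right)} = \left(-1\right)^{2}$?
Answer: $729$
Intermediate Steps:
$X{\left(G,x \right)} = 1$
$H{\left(N \right)} = 5$ ($H{\left(N \right)} = \left(1 - 1\right) + 5 = 0 + 5 = 5$)
$\left(-31 + \sqrt{11 + H{\left(-4 \right)}}\right)^{2} = \left(-31 + \sqrt{11 + 5}\right)^{2} = \left(-31 + \sqrt{16}\right)^{2} = \left(-31 + 4\right)^{2} = \left(-27\right)^{2} = 729$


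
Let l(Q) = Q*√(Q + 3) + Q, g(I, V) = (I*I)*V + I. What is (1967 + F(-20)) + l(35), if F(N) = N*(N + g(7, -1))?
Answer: 3242 + 35*√38 ≈ 3457.8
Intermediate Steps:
g(I, V) = I + V*I² (g(I, V) = I²*V + I = V*I² + I = I + V*I²)
l(Q) = Q + Q*√(3 + Q) (l(Q) = Q*√(3 + Q) + Q = Q + Q*√(3 + Q))
F(N) = N*(-42 + N) (F(N) = N*(N + 7*(1 + 7*(-1))) = N*(N + 7*(1 - 7)) = N*(N + 7*(-6)) = N*(N - 42) = N*(-42 + N))
(1967 + F(-20)) + l(35) = (1967 - 20*(-42 - 20)) + 35*(1 + √(3 + 35)) = (1967 - 20*(-62)) + 35*(1 + √38) = (1967 + 1240) + (35 + 35*√38) = 3207 + (35 + 35*√38) = 3242 + 35*√38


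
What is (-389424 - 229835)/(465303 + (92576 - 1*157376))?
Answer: -36427/23559 ≈ -1.5462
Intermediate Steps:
(-389424 - 229835)/(465303 + (92576 - 1*157376)) = -619259/(465303 + (92576 - 157376)) = -619259/(465303 - 64800) = -619259/400503 = -619259*1/400503 = -36427/23559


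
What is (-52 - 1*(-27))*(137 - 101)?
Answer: -900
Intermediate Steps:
(-52 - 1*(-27))*(137 - 101) = (-52 + 27)*36 = -25*36 = -900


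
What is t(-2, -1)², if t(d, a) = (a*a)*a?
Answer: 1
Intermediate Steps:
t(d, a) = a³ (t(d, a) = a²*a = a³)
t(-2, -1)² = ((-1)³)² = (-1)² = 1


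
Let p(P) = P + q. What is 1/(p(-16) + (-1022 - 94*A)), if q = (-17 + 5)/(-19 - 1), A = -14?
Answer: 5/1393 ≈ 0.0035894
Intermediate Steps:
q = ⅗ (q = -12/(-20) = -12*(-1/20) = ⅗ ≈ 0.60000)
p(P) = ⅗ + P (p(P) = P + ⅗ = ⅗ + P)
1/(p(-16) + (-1022 - 94*A)) = 1/((⅗ - 16) + (-1022 - 94*(-14))) = 1/(-77/5 + (-1022 - 1*(-1316))) = 1/(-77/5 + (-1022 + 1316)) = 1/(-77/5 + 294) = 1/(1393/5) = 5/1393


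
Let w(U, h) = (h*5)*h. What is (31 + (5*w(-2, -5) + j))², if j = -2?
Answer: 427716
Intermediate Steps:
w(U, h) = 5*h² (w(U, h) = (5*h)*h = 5*h²)
(31 + (5*w(-2, -5) + j))² = (31 + (5*(5*(-5)²) - 2))² = (31 + (5*(5*25) - 2))² = (31 + (5*125 - 2))² = (31 + (625 - 2))² = (31 + 623)² = 654² = 427716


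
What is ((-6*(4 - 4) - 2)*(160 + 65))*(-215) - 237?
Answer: 96513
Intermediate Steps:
((-6*(4 - 4) - 2)*(160 + 65))*(-215) - 237 = ((-6*0 - 2)*225)*(-215) - 237 = ((0 - 2)*225)*(-215) - 237 = -2*225*(-215) - 237 = -450*(-215) - 237 = 96750 - 237 = 96513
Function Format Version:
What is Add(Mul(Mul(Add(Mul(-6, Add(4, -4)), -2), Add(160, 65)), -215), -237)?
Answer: 96513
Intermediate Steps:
Add(Mul(Mul(Add(Mul(-6, Add(4, -4)), -2), Add(160, 65)), -215), -237) = Add(Mul(Mul(Add(Mul(-6, 0), -2), 225), -215), -237) = Add(Mul(Mul(Add(0, -2), 225), -215), -237) = Add(Mul(Mul(-2, 225), -215), -237) = Add(Mul(-450, -215), -237) = Add(96750, -237) = 96513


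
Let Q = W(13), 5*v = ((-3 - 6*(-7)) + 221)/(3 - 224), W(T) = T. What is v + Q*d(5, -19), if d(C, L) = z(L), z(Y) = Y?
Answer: -4203/17 ≈ -247.24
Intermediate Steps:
d(C, L) = L
v = -4/17 (v = (((-3 - 6*(-7)) + 221)/(3 - 224))/5 = (((-3 + 42) + 221)/(-221))/5 = ((39 + 221)*(-1/221))/5 = (260*(-1/221))/5 = (⅕)*(-20/17) = -4/17 ≈ -0.23529)
Q = 13
v + Q*d(5, -19) = -4/17 + 13*(-19) = -4/17 - 247 = -4203/17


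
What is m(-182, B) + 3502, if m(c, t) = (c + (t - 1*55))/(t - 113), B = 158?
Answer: 157511/45 ≈ 3500.2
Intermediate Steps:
m(c, t) = (-55 + c + t)/(-113 + t) (m(c, t) = (c + (t - 55))/(-113 + t) = (c + (-55 + t))/(-113 + t) = (-55 + c + t)/(-113 + t))
m(-182, B) + 3502 = (-55 - 182 + 158)/(-113 + 158) + 3502 = -79/45 + 3502 = 157511/45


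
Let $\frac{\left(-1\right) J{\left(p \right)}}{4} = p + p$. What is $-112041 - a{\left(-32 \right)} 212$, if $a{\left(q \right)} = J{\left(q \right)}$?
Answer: $-166313$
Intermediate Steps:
$J{\left(p \right)} = - 8 p$ ($J{\left(p \right)} = - 4 \left(p + p\right) = - 4 \cdot 2 p = - 8 p$)
$a{\left(q \right)} = - 8 q$
$-112041 - a{\left(-32 \right)} 212 = -112041 - \left(-8\right) \left(-32\right) 212 = -112041 - 256 \cdot 212 = -112041 - 54272 = -166313$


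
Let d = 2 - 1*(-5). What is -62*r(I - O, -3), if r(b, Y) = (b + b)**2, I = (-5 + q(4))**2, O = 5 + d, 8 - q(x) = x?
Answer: -30008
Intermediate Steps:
q(x) = 8 - x
d = 7 (d = 2 + 5 = 7)
O = 12 (O = 5 + 7 = 12)
I = 1 (I = (-5 + (8 - 1*4))**2 = (-5 + (8 - 4))**2 = (-5 + 4)**2 = (-1)**2 = 1)
r(b, Y) = 4*b**2 (r(b, Y) = (2*b)**2 = 4*b**2)
-62*r(I - O, -3) = -248*(1 - 1*12)**2 = -248*(1 - 12)**2 = -248*(-11)**2 = -248*121 = -62*484 = -30008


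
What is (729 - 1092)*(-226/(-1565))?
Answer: -82038/1565 ≈ -52.420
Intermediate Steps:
(729 - 1092)*(-226/(-1565)) = -(-82038)*(-1)/1565 = -363*226/1565 = -82038/1565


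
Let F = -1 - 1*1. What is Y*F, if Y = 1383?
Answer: -2766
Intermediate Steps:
F = -2 (F = -1 - 1 = -2)
Y*F = 1383*(-2) = -2766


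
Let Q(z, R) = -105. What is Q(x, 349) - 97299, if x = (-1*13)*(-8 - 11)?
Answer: -97404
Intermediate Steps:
x = 247 (x = -13*(-19) = 247)
Q(x, 349) - 97299 = -105 - 97299 = -97404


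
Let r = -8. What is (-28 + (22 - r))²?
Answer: 4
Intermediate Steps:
(-28 + (22 - r))² = (-28 + (22 - 1*(-8)))² = (-28 + (22 + 8))² = (-28 + 30)² = 2² = 4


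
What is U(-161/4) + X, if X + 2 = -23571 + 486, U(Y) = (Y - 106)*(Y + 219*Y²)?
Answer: -3321969743/64 ≈ -5.1906e+7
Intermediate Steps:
U(Y) = (-106 + Y)*(Y + 219*Y²)
X = -23087 (X = -2 + (-23571 + 486) = -2 - 23085 = -23087)
U(-161/4) + X = (-161/4)*(-106 - (-3737293)/4 + 219*(-161/4)²) - 23087 = (-161*¼)*(-106 - (-3737293)/4 + 219*(-161*¼)²) - 23087 = -161*(-106 - 23213*(-161/4) + 219*(-161/4)²)/4 - 23087 = -161*(-106 + 3737293/4 + 219*(25921/16))/4 - 23087 = -161*(-106 + 3737293/4 + 5676699/16)/4 - 23087 = -161/4*20624175/16 - 23087 = -3320492175/64 - 23087 = -3321969743/64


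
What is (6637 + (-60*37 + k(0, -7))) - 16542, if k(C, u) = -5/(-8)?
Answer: -96995/8 ≈ -12124.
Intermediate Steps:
k(C, u) = 5/8 (k(C, u) = -5*(-1/8) = 5/8)
(6637 + (-60*37 + k(0, -7))) - 16542 = (6637 + (-60*37 + 5/8)) - 16542 = (6637 + (-2220 + 5/8)) - 16542 = (6637 - 17755/8) - 16542 = 35341/8 - 16542 = -96995/8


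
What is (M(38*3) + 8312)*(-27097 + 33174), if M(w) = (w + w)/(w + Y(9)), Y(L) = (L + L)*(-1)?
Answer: 404211655/8 ≈ 5.0526e+7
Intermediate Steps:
Y(L) = -2*L (Y(L) = (2*L)*(-1) = -2*L)
M(w) = 2*w/(-18 + w) (M(w) = (w + w)/(w - 2*9) = (2*w)/(w - 18) = (2*w)/(-18 + w) = 2*w/(-18 + w))
(M(38*3) + 8312)*(-27097 + 33174) = (2*(38*3)/(-18 + 38*3) + 8312)*(-27097 + 33174) = (2*114/(-18 + 114) + 8312)*6077 = (2*114/96 + 8312)*6077 = (2*114*(1/96) + 8312)*6077 = (19/8 + 8312)*6077 = (66515/8)*6077 = 404211655/8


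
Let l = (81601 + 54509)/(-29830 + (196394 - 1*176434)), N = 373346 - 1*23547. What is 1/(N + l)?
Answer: 329/115079334 ≈ 2.8589e-6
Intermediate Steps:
N = 349799 (N = 373346 - 23547 = 349799)
l = -4537/329 (l = 136110/(-29830 + (196394 - 176434)) = 136110/(-29830 + 19960) = 136110/(-9870) = 136110*(-1/9870) = -4537/329 ≈ -13.790)
1/(N + l) = 1/(349799 - 4537/329) = 1/(115079334/329) = 329/115079334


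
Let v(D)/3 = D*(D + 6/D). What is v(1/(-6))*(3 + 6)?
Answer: 651/4 ≈ 162.75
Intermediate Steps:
v(D) = 3*D*(D + 6/D) (v(D) = 3*(D*(D + 6/D)) = 3*D*(D + 6/D))
v(1/(-6))*(3 + 6) = (18 + 3*(1/(-6))²)*(3 + 6) = (18 + 3*(-⅙)²)*9 = (18 + 3*(1/36))*9 = (18 + 1/12)*9 = (217/12)*9 = 651/4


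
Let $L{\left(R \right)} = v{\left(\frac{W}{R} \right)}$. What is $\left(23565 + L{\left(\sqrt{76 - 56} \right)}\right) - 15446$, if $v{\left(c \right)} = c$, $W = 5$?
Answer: $8119 + \frac{\sqrt{5}}{2} \approx 8120.1$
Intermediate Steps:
$L{\left(R \right)} = \frac{5}{R}$
$\left(23565 + L{\left(\sqrt{76 - 56} \right)}\right) - 15446 = \left(23565 + \frac{5}{\sqrt{76 - 56}}\right) - 15446 = \left(23565 + \frac{5}{\sqrt{20}}\right) - 15446 = \left(23565 + \frac{5}{2 \sqrt{5}}\right) - 15446 = \left(23565 + 5 \frac{\sqrt{5}}{10}\right) - 15446 = \left(23565 + \frac{\sqrt{5}}{2}\right) - 15446 = 8119 + \frac{\sqrt{5}}{2}$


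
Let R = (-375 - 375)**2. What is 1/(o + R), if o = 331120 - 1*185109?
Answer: 1/708511 ≈ 1.4114e-6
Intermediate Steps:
o = 146011 (o = 331120 - 185109 = 146011)
R = 562500 (R = (-750)**2 = 562500)
1/(o + R) = 1/(146011 + 562500) = 1/708511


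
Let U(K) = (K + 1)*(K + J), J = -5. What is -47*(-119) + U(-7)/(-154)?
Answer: 430625/77 ≈ 5592.5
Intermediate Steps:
U(K) = (1 + K)*(-5 + K) (U(K) = (K + 1)*(K - 5) = (1 + K)*(-5 + K))
-47*(-119) + U(-7)/(-154) = -47*(-119) + (-5 + (-7)**2 - 4*(-7))/(-154) = 5593 + (-5 + 49 + 28)*(-1/154) = 5593 + 72*(-1/154) = 5593 - 36/77 = 430625/77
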